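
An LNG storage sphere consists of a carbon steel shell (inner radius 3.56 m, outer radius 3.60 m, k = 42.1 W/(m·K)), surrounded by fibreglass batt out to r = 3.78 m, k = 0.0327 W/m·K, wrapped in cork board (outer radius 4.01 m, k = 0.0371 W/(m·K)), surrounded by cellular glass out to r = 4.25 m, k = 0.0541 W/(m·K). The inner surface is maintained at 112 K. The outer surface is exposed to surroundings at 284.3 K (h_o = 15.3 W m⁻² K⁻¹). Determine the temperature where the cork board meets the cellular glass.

Treat each layer as a resistance in series:
  R_carbon steel = (1/3.56 − 1/3.60)/(4πk) = 0.003121/(4π·42.1) = 5.900×10^-6 K/W
  R_fibreglass batt = (1/3.60 − 1/3.78)/(4πk) = 0.01323/(4π·0.0327) = 0.03219 K/W
  R_cork board = (1/3.78 − 1/4.01)/(4πk) = 0.01517/(4π·0.0371) = 0.03255 K/W
  R_cellular glass = (1/4.01 − 1/4.25)/(4πk) = 0.01408/(4π·0.0541) = 0.02071 K/W
  R_conv,out = 1/(4πr²h) = 1/(4π·4.25²·15.3) = 2.880×10^-4 K/W
ΣR = 5.900×10^-6 + 0.03219 + 0.03255 + 0.02071 + 2.880×10^-4 = 0.08574 K/W
Q = ΔT/ΣR = (112 K − 284.3 K)/0.08574 = -2010 W
From the inner boundary to the cork board/cellular glass interface, ΣR_partial = 0.06475 K/W.
T_interface = T_in − Q·ΣR_partial = 112 K − (-2010)(0.06475) = 242.1 K

T = 242.1 K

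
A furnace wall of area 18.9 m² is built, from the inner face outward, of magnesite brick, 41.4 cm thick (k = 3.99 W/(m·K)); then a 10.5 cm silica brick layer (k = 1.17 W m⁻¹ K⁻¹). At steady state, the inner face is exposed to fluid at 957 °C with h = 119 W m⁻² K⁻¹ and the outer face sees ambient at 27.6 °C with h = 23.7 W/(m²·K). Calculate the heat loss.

Q = 72.0 kW

Resistance network (inner→outer):
  R_conv,in = 1/(hA) = 1/(119·18.9) = 4.446×10^-4 K/W
  R_magnesite brick = L/(kA) = 0.414/(3.99·18.9) = 0.005490 K/W
  R_silica brick = L/(kA) = 0.105/(1.17·18.9) = 0.004748 K/W
  R_conv,out = 1/(hA) = 1/(23.7·18.9) = 0.002232 K/W
ΣR = 4.446×10^-4 + 0.005490 + 0.004748 + 0.002232 = 0.01291 K/W
Q = ΔT/ΣR = (957 °C − 27.6 °C)/0.01291 = 72000 W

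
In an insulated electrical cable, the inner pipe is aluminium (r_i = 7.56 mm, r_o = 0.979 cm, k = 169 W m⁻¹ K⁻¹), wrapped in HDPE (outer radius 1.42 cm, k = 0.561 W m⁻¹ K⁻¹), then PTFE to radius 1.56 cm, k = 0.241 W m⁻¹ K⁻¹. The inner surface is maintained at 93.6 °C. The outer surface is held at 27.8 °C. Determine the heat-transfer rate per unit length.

Treat each layer as a resistance in series:
  R'_aluminium = ln(0.00979/0.00756)/(2πk) = 0.2585/(2π·169) = 2.434×10^-4 m·K/W
  R'_HDPE = ln(0.0142/0.00979)/(2πk) = 0.3719/(2π·0.561) = 0.1055 m·K/W
  R'_PTFE = ln(0.0156/0.0142)/(2πk) = 0.09403/(2π·0.241) = 0.06210 m·K/W
ΣR = 2.434×10^-4 + 0.1055 + 0.06210 = 0.1678 m·K/W
Q' = ΔT/ΣR = (93.6 °C − 27.8 °C)/0.1678 = 392 W/m

Q' = 392 W/m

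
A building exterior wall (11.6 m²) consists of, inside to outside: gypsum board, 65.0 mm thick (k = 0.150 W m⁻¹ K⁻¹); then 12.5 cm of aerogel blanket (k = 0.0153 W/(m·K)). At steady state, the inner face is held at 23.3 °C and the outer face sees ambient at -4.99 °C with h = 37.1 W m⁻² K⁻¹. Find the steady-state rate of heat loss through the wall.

Resistance network (inner→outer):
  R_gypsum board = L/(kA) = 0.0650/(0.150·11.6) = 0.03736 K/W
  R_aerogel blanket = L/(kA) = 0.125/(0.0153·11.6) = 0.7043 K/W
  R_conv,out = 1/(hA) = 1/(37.1·11.6) = 0.002324 K/W
ΣR = 0.03736 + 0.7043 + 0.002324 = 0.7440 K/W
Q = ΔT/ΣR = (23.3 °C − -4.99 °C)/0.7440 = 38.0 W

Q = 38.0 W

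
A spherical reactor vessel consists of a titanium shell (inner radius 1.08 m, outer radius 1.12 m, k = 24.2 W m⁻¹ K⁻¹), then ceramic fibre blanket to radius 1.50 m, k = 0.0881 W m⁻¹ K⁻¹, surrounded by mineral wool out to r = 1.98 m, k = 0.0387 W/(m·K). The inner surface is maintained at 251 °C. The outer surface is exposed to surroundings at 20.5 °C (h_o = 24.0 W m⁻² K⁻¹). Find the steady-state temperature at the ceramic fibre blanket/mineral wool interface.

Resistance network (inner→outer):
  R_titanium = (1/1.08 − 1/1.12)/(4πk) = 0.03307/(4π·24.2) = 1.087×10^-4 K/W
  R_ceramic fibre blanket = (1/1.12 − 1/1.50)/(4πk) = 0.2262/(4π·0.0881) = 0.2043 K/W
  R_mineral wool = (1/1.50 − 1/1.98)/(4πk) = 0.1616/(4π·0.0387) = 0.3323 K/W
  R_conv,out = 1/(4πr²h) = 1/(4π·1.98²·24.0) = 8.458×10^-4 K/W
ΣR = 1.087×10^-4 + 0.2043 + 0.3323 + 8.458×10^-4 = 0.5376 K/W
Q = ΔT/ΣR = (251 °C − 20.5 °C)/0.5376 = 428.8 W
From the inner boundary to the ceramic fibre blanket/mineral wool interface, ΣR_partial = 0.2044 K/W.
T_interface = T_in − Q·ΣR_partial = 251 °C − (428.8)(0.2044) = 163 °C

T = 163 °C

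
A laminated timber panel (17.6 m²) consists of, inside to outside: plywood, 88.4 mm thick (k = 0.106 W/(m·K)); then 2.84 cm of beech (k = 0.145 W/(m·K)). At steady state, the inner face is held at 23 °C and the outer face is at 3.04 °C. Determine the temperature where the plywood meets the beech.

T = 6.84 °C

Series thermal resistances, inner to outer:
  R_plywood = L/(kA) = 0.0884/(0.106·17.6) = 0.04738 K/W
  R_beech = L/(kA) = 0.0284/(0.145·17.6) = 0.01113 K/W
ΣR = 0.04738 + 0.01113 = 0.05851 K/W
Q = ΔT/ΣR = (23 °C − 3.04 °C)/0.05851 = 341.1 W
From the inner boundary to the plywood/beech interface, ΣR_partial = 0.04738 K/W.
T_interface = T_in − Q·ΣR_partial = 23 °C − (341.1)(0.04738) = 6.84 °C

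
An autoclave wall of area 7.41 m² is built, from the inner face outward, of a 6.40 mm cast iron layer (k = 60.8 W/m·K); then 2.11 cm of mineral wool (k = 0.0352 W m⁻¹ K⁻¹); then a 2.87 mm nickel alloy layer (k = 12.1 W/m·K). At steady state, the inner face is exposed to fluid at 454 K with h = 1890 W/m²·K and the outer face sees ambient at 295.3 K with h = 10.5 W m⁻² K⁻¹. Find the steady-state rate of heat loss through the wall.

Q = 1690 W

Series thermal resistances, inner to outer:
  R_conv,in = 1/(hA) = 1/(1890·7.41) = 7.140×10^-5 K/W
  R_cast iron = L/(kA) = 0.00640/(60.8·7.41) = 1.421×10^-5 K/W
  R_mineral wool = L/(kA) = 0.0211/(0.0352·7.41) = 0.08089 K/W
  R_nickel alloy = L/(kA) = 0.00287/(12.1·7.41) = 3.201×10^-5 K/W
  R_conv,out = 1/(hA) = 1/(10.5·7.41) = 0.01285 K/W
ΣR = 7.140×10^-5 + 1.421×10^-5 + 0.08089 + 3.201×10^-5 + 0.01285 = 0.09386 K/W
Q = ΔT/ΣR = (454 K − 295.3 K)/0.09386 = 1690 W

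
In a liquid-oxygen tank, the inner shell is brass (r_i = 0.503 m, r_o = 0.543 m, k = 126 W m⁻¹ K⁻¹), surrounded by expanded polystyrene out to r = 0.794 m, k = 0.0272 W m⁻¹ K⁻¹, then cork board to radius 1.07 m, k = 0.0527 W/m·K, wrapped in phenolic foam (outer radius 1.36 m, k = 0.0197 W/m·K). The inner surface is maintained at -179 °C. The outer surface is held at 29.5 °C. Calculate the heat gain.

Q = 69.5 W

Treat each layer as a resistance in series:
  R_brass = (1/0.503 − 1/0.543)/(4πk) = 0.1465/(4π·126) = 9.249×10^-5 K/W
  R_expanded polystyrene = (1/0.543 − 1/0.794)/(4πk) = 0.5822/(4π·0.0272) = 1.703 K/W
  R_cork board = (1/0.794 − 1/1.07)/(4πk) = 0.3249/(4π·0.0527) = 0.4906 K/W
  R_phenolic foam = (1/1.07 − 1/1.36)/(4πk) = 0.1993/(4π·0.0197) = 0.8050 K/W
ΣR = 9.249×10^-5 + 1.703 + 0.4906 + 0.8050 = 2.999 K/W
Q = ΔT/ΣR = (-179 °C − 29.5 °C)/2.999 = -69.5 W
(Negative Q ⇒ heat flows inward; heat gain = 69.5 W.)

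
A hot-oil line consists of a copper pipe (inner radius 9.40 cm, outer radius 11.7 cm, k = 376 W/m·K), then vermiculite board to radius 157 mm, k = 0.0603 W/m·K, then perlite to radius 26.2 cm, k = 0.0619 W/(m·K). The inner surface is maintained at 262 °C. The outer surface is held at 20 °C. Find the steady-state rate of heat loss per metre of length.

Resistance network (inner→outer):
  R'_copper = ln(0.117/0.0940)/(2πk) = 0.2189/(2π·376) = 9.265×10^-5 m·K/W
  R'_vermiculite board = ln(0.157/0.117)/(2πk) = 0.2941/(2π·0.0603) = 0.7762 m·K/W
  R'_perlite = ln(0.262/0.157)/(2πk) = 0.5121/(2π·0.0619) = 1.317 m·K/W
ΣR = 9.265×10^-5 + 0.7762 + 1.317 = 2.093 m·K/W
Q' = ΔT/ΣR = (262 °C − 20 °C)/2.093 = 116 W/m

Q' = 116 W/m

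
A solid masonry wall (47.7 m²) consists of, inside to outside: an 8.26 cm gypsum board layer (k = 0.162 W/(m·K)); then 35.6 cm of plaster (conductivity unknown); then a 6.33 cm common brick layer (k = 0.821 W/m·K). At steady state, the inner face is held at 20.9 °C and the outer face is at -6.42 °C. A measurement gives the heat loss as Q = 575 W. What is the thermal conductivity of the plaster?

ΣR = ΔT/Q = |20.9 − -6.42|/575 = 0.04751 K/W
Known resistances:
  R_gypsum board = L/(kA) = 0.0826/(0.162·47.7) = 0.01069 K/W
  R_common brick = L/(kA) = 0.0633/(0.821·47.7) = 0.001616 K/W
R_plaster = ΣR − ΣR_known = 0.04751 − 0.01231 = 0.03520 K/W
L/(kA) = 0.03520 ⇒ k = 0.356/(0.03520·47.7) = 0.212 W/m·K

k = 0.212 W/m·K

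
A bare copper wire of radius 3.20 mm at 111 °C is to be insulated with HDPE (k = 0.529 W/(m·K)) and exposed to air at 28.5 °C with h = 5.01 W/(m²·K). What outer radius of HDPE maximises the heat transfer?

For a cylinder, r_cr = k_ins/h = 0.529/5.01 = 0.106 m = 10.6 cm

r_cr = 10.6 cm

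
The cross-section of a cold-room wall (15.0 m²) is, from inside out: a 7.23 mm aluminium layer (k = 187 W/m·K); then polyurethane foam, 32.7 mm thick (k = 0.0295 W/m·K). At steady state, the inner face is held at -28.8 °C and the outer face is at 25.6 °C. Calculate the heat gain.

Series thermal resistances, inner to outer:
  R_aluminium = L/(kA) = 0.00723/(187·15.0) = 2.578×10^-6 K/W
  R_polyurethane foam = L/(kA) = 0.0327/(0.0295·15.0) = 0.07390 K/W
ΣR = 2.578×10^-6 + 0.07390 = 0.07390 K/W
Q = ΔT/ΣR = (-28.8 °C − 25.6 °C)/0.07390 = -736 W
(Negative Q ⇒ heat flows inward; heat gain = 736 W.)

Q = 736 W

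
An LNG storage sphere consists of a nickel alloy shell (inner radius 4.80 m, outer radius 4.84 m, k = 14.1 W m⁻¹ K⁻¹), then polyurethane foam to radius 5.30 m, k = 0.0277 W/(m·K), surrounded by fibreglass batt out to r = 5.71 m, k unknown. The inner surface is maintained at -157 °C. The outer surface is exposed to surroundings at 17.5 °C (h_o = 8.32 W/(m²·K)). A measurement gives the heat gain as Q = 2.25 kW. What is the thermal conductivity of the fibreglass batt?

k = 0.0419 W/m·K

ΣR = ΔT/Q = |-157 − 17.5|/2250 = 0.07756 K/W
Known resistances:
  R_nickel alloy = (1/4.80 − 1/4.84)/(4πk) = 0.001722/(4π·14.1) = 9.717×10^-6 K/W
  R_polyurethane foam = (1/4.84 − 1/5.30)/(4πk) = 0.01793/(4π·0.0277) = 0.05152 K/W
  R_conv,out = 1/(4πr²h) = 1/(4π·5.71²·8.32) = 2.934×10^-4 K/W
R_fibreglass batt = ΣR − ΣR_known = 0.07756 − 0.05182 = 0.02574 K/W
(1/r₁−1/r₂)/(4πk) = 0.02574 ⇒ k = 0.01355/(4π·0.02574) = 0.0419 W/m·K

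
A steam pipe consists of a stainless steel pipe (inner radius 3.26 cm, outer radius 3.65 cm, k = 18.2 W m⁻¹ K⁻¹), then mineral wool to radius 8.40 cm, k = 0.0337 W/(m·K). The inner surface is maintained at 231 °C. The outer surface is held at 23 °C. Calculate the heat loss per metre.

Q' = 52.8 W/m

Treat each layer as a resistance in series:
  R'_stainless steel = ln(0.0365/0.0326)/(2πk) = 0.1130/(2π·18.2) = 9.882×10^-4 m·K/W
  R'_mineral wool = ln(0.0840/0.0365)/(2πk) = 0.8335/(2π·0.0337) = 3.936 m·K/W
ΣR = 9.882×10^-4 + 3.936 = 3.937 m·K/W
Q' = ΔT/ΣR = (231 °C − 23 °C)/3.937 = 52.8 W/m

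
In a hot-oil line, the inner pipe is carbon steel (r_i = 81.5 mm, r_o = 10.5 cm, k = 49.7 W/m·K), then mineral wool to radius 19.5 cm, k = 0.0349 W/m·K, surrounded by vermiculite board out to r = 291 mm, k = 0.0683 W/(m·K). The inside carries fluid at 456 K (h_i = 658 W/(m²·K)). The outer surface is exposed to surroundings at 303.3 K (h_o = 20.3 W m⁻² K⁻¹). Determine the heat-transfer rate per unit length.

Resistance network (inner→outer):
  R'_conv,in = 1/(2πr h) = 1/(2π·0.0815·658) = 0.002968 m·K/W
  R'_carbon steel = ln(0.105/0.0815)/(2πk) = 0.2534/(2π·49.7) = 8.113×10^-4 m·K/W
  R'_mineral wool = ln(0.195/0.105)/(2πk) = 0.6190/(2π·0.0349) = 2.823 m·K/W
  R'_vermiculite board = ln(0.291/0.195)/(2πk) = 0.4003/(2π·0.0683) = 0.9328 m·K/W
  R'_conv,out = 1/(2πr h) = 1/(2π·0.291·20.3) = 0.02694 m·K/W
ΣR = 0.002968 + 8.113×10^-4 + 2.823 + 0.9328 + 0.02694 = 3.787 m·K/W
Q' = ΔT/ΣR = (456 K − 303.3 K)/3.787 = 40.3 W/m

Q' = 40.3 W/m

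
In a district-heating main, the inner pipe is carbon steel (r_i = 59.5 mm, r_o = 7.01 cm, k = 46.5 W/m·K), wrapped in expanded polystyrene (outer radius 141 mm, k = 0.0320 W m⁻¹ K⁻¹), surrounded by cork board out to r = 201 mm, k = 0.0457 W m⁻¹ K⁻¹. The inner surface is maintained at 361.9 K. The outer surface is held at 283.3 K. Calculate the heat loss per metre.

Q' = 16.7 W/m

Resistance network (inner→outer):
  R'_carbon steel = ln(0.0701/0.0595)/(2πk) = 0.1639/(2π·46.5) = 5.611×10^-4 m·K/W
  R'_expanded polystyrene = ln(0.141/0.0701)/(2πk) = 0.6988/(2π·0.0320) = 3.476 m·K/W
  R'_cork board = ln(0.201/0.141)/(2πk) = 0.3545/(2π·0.0457) = 1.235 m·K/W
ΣR = 5.611×10^-4 + 3.476 + 1.235 = 4.712 m·K/W
Q' = ΔT/ΣR = (361.9 K − 283.3 K)/4.712 = 16.7 W/m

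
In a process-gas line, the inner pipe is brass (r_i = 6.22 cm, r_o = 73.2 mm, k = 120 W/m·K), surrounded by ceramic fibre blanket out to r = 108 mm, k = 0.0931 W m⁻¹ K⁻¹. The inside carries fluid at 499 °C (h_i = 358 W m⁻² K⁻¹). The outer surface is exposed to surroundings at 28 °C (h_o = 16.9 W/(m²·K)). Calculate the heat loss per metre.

Series thermal resistances, inner to outer:
  R'_conv,in = 1/(2πr h) = 1/(2π·0.0622·358) = 0.007147 m·K/W
  R'_brass = ln(0.0732/0.0622)/(2πk) = 0.1628/(2π·120) = 2.160×10^-4 m·K/W
  R'_ceramic fibre blanket = ln(0.108/0.0732)/(2πk) = 0.3889/(2π·0.0931) = 0.6649 m·K/W
  R'_conv,out = 1/(2πr h) = 1/(2π·0.108·16.9) = 0.08720 m·K/W
ΣR = 0.007147 + 2.160×10^-4 + 0.6649 + 0.08720 = 0.7595 m·K/W
Q' = ΔT/ΣR = (499 °C − 28 °C)/0.7595 = 620 W/m

Q' = 620 W/m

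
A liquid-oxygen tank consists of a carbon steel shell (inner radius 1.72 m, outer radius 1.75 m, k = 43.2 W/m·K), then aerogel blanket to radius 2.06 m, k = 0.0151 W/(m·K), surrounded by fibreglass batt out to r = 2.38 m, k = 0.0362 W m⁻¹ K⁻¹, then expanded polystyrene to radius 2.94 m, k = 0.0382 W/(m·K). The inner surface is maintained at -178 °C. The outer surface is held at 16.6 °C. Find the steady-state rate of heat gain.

Q = 255 W

Series thermal resistances, inner to outer:
  R_carbon steel = (1/1.72 − 1/1.75)/(4πk) = 0.009967/(4π·43.2) = 1.836×10^-5 K/W
  R_aerogel blanket = (1/1.75 − 1/2.06)/(4πk) = 0.08599/(4π·0.0151) = 0.4532 K/W
  R_fibreglass batt = (1/2.06 − 1/2.38)/(4πk) = 0.06527/(4π·0.0362) = 0.1435 K/W
  R_expanded polystyrene = (1/2.38 − 1/2.94)/(4πk) = 0.08003/(4π·0.0382) = 0.1667 K/W
ΣR = 1.836×10^-5 + 0.4532 + 0.1435 + 0.1667 = 0.7634 K/W
Q = ΔT/ΣR = (-178 °C − 16.6 °C)/0.7634 = -255 W
(Negative Q ⇒ heat flows inward; heat gain = 255 W.)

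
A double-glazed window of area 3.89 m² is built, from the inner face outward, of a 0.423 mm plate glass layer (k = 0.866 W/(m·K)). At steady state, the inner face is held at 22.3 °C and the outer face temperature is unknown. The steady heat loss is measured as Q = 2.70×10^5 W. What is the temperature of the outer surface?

T_out = -11.6 °C

Sum the resistances:
  R_plate glass = L/(kA) = 4.23×10^-4/(0.866·3.89) = 1.256×10^-4 K/W
ΣR = 1.256×10^-4 K/W
ΔT = Q·ΣR = 2.70×10^5 × 1.256×10^-4 = 33.91 K
Heat flows outward, so T_out = T_in − ΔT = 22.3 − 33.91 = -11.6 °C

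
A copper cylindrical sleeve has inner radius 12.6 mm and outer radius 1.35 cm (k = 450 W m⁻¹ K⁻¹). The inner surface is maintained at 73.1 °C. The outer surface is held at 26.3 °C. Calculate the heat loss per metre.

Q' = 2πk·ΔT/ln(r₂/r₁) = 2π × 450 × 46.8 / ln(0.0135/0.0126) = 1.92×10^6 W/m

Q' = 1920 kW/m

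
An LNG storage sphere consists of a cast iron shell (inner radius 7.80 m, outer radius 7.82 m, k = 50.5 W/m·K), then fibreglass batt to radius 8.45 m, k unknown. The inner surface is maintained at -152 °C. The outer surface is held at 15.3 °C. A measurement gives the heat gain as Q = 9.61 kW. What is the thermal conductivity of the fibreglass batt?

ΣR = ΔT/Q = |-152 − 15.3|/9610 = 0.01741 K/W
Known resistances:
  R_cast iron = (1/7.80 − 1/7.82)/(4πk) = 3.279×10^-4/(4π·50.5) = 5.167×10^-7 K/W
R_fibreglass batt = ΣR − ΣR_known = 0.01741 − 5.167×10^-7 = 0.01741 K/W
(1/r₁−1/r₂)/(4πk) = 0.01741 ⇒ k = 0.009534/(4π·0.01741) = 0.0436 W/m·K

k = 0.0436 W/m·K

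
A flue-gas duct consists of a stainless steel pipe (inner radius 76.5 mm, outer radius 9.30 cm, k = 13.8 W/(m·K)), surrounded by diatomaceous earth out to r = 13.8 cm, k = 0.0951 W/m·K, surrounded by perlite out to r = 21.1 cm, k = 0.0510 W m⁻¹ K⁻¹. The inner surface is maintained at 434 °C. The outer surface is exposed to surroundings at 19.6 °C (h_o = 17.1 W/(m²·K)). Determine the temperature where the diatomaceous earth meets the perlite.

T = 299 °C

Series thermal resistances, inner to outer:
  R'_stainless steel = ln(0.0930/0.0765)/(2πk) = 0.1953/(2π·13.8) = 0.002252 m·K/W
  R'_diatomaceous earth = ln(0.138/0.0930)/(2πk) = 0.3947/(2π·0.0951) = 0.6605 m·K/W
  R'_perlite = ln(0.211/0.138)/(2πk) = 0.4246/(2π·0.0510) = 1.325 m·K/W
  R'_conv,out = 1/(2πr h) = 1/(2π·0.211·17.1) = 0.04411 m·K/W
ΣR = 0.002252 + 0.6605 + 1.325 + 0.04411 = 2.032 m·K/W
Q' = ΔT/ΣR = (434 °C − 19.6 °C)/2.032 = 203.9 W/m
From the inner boundary to the diatomaceous earth/perlite interface, ΣR_partial = 0.6628 m·K/W.
T_interface = T_in − Q'·ΣR_partial = 434 °C − (203.9)(0.6628) = 299 °C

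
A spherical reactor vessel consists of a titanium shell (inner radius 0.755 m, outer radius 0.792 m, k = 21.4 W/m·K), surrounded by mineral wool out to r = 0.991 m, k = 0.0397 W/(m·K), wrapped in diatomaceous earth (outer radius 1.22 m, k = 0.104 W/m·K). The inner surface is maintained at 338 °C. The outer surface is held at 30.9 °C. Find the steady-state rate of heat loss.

Q = 470 W

Series thermal resistances, inner to outer:
  R_titanium = (1/0.755 − 1/0.792)/(4πk) = 0.06188/(4π·21.4) = 2.301×10^-4 K/W
  R_mineral wool = (1/0.792 − 1/0.991)/(4πk) = 0.2535/(4π·0.0397) = 0.5082 K/W
  R_diatomaceous earth = (1/0.991 − 1/1.22)/(4πk) = 0.1894/(4π·0.104) = 0.1449 K/W
ΣR = 2.301×10^-4 + 0.5082 + 0.1449 = 0.6533 K/W
Q = ΔT/ΣR = (338 °C − 30.9 °C)/0.6533 = 470 W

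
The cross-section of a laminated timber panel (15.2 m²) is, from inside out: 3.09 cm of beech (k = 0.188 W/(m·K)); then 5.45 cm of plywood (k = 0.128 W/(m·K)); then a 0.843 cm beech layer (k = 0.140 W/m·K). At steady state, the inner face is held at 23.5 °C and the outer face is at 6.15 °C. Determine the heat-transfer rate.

Q = 406 W

Resistance network (inner→outer):
  R_beech = L/(kA) = 0.0309/(0.188·15.2) = 0.01081 K/W
  R_plywood = L/(kA) = 0.0545/(0.128·15.2) = 0.02801 K/W
  R_beech = L/(kA) = 0.00843/(0.140·15.2) = 0.003961 K/W
ΣR = 0.01081 + 0.02801 + 0.003961 = 0.04278 K/W
Q = ΔT/ΣR = (23.5 °C − 6.15 °C)/0.04278 = 406 W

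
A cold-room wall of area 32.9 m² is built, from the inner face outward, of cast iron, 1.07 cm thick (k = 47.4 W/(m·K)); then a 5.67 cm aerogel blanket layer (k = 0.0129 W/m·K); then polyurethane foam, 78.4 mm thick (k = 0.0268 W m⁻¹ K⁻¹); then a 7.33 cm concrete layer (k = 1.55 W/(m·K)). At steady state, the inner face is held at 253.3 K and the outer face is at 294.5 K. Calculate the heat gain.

Treat each layer as a resistance in series:
  R_cast iron = L/(kA) = 0.0107/(47.4·32.9) = 6.861×10^-6 K/W
  R_aerogel blanket = L/(kA) = 0.0567/(0.0129·32.9) = 0.1336 K/W
  R_polyurethane foam = L/(kA) = 0.0784/(0.0268·32.9) = 0.08892 K/W
  R_concrete = L/(kA) = 0.0733/(1.55·32.9) = 0.001437 K/W
ΣR = 6.861×10^-6 + 0.1336 + 0.08892 + 0.001437 = 0.2240 K/W
Q = ΔT/ΣR = (253.3 K − 294.5 K)/0.2240 = -184 W
(Negative Q ⇒ heat flows inward; heat gain = 184 W.)

Q = 184 W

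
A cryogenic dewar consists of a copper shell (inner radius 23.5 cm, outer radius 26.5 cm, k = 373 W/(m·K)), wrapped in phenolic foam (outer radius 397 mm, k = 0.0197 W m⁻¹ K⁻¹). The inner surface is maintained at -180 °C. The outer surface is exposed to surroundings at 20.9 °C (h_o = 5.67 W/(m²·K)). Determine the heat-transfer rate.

Q = 39.0 W

Series thermal resistances, inner to outer:
  R_copper = (1/0.235 − 1/0.265)/(4πk) = 0.4817/(4π·373) = 1.028×10^-4 K/W
  R_phenolic foam = (1/0.265 − 1/0.397)/(4πk) = 1.255/(4π·0.0197) = 5.068 K/W
  R_conv,out = 1/(4πr²h) = 1/(4π·0.397²·5.67) = 0.08905 K/W
ΣR = 1.028×10^-4 + 5.068 + 0.08905 = 5.157 K/W
Q = ΔT/ΣR = (-180 °C − 20.9 °C)/5.157 = -39.0 W
(Negative Q ⇒ heat flows inward; heat gain = 39.0 W.)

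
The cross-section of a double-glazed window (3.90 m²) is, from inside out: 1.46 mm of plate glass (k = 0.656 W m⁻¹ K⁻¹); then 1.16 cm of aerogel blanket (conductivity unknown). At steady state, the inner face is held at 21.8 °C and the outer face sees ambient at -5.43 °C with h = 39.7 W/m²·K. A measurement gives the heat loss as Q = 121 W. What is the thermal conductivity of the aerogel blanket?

k = 0.0136 W/m·K

ΣR = ΔT/Q = |21.8 − -5.43|/121 = 0.2250 K/W
Known resistances:
  R_plate glass = L/(kA) = 0.00146/(0.656·3.90) = 5.707×10^-4 K/W
  R_conv,out = 1/(hA) = 1/(39.7·3.90) = 0.006459 K/W
R_aerogel blanket = ΣR − ΣR_known = 0.2250 − 0.007030 = 0.2180 K/W
L/(kA) = 0.2180 ⇒ k = 0.0116/(0.2180·3.90) = 0.0136 W/m·K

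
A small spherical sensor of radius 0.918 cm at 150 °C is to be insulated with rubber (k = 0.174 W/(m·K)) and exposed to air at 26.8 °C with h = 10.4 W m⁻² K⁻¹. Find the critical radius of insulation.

For a sphere, r_cr = 2k_ins/h = 2·0.174/10.4 = 0.0335 m = 3.35 cm

r_cr = 3.35 cm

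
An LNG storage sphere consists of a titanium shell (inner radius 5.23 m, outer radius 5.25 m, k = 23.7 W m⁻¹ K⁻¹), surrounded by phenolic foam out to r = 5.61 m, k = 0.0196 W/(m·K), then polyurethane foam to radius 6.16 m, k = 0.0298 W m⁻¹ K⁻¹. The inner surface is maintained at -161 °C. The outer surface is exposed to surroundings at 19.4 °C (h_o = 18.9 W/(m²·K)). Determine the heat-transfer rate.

Q = 1960 W

Resistance network (inner→outer):
  R_titanium = (1/5.23 − 1/5.25)/(4πk) = 7.284×10^-4/(4π·23.7) = 2.446×10^-6 K/W
  R_phenolic foam = (1/5.25 − 1/5.61)/(4πk) = 0.01222/(4π·0.0196) = 0.04963 K/W
  R_polyurethane foam = (1/5.61 − 1/6.16)/(4πk) = 0.01592/(4π·0.0298) = 0.04250 K/W
  R_conv,out = 1/(4πr²h) = 1/(4π·6.16²·18.9) = 1.110×10^-4 K/W
ΣR = 2.446×10^-6 + 0.04963 + 0.04250 + 1.110×10^-4 = 0.09224 K/W
Q = ΔT/ΣR = (-161 °C − 19.4 °C)/0.09224 = -1960 W
(Negative Q ⇒ heat flows inward; heat gain = 1960 W.)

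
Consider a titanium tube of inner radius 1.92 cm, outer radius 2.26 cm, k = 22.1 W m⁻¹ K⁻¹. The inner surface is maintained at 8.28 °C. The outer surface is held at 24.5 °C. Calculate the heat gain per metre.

Q' = 2πk·ΔT/ln(r₂/r₁) = 2π × 22.1 × 16.22 / ln(0.0226/0.0192) = 13800 W/m

Q' = 13.8 kW/m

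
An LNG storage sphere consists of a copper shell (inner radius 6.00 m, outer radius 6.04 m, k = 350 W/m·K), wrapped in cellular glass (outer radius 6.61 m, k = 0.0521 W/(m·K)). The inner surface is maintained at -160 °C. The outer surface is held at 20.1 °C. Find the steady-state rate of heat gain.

Series thermal resistances, inner to outer:
  R_copper = (1/6.00 − 1/6.04)/(4πk) = 0.001104/(4π·350) = 2.510×10^-7 K/W
  R_cellular glass = (1/6.04 − 1/6.61)/(4πk) = 0.01428/(4π·0.0521) = 0.02181 K/W
ΣR = 2.510×10^-7 + 0.02181 = 0.02181 K/W
Q = ΔT/ΣR = (-160 °C − 20.1 °C)/0.02181 = -8260 W
(Negative Q ⇒ heat flows inward; heat gain = 8260 W.)

Q = 8.26 kW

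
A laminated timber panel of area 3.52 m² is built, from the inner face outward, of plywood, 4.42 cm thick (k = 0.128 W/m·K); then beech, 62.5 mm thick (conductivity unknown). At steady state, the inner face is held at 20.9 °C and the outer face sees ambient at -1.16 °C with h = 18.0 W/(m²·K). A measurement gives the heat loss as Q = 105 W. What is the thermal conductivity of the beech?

k = 0.185 W/m·K

ΣR = ΔT/Q = |20.9 − -1.16|/105 = 0.2101 K/W
Known resistances:
  R_plywood = L/(kA) = 0.0442/(0.128·3.52) = 0.09810 K/W
  R_conv,out = 1/(hA) = 1/(18.0·3.52) = 0.01578 K/W
R_beech = ΣR − ΣR_known = 0.2101 − 0.1139 = 0.09620 K/W
L/(kA) = 0.09620 ⇒ k = 0.0625/(0.09620·3.52) = 0.185 W/m·K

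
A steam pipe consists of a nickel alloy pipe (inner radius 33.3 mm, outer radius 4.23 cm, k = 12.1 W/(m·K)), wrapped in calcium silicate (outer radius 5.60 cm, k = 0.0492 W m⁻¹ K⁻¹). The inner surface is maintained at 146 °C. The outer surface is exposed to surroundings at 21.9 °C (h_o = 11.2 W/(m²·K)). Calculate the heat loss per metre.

Series thermal resistances, inner to outer:
  R'_nickel alloy = ln(0.0423/0.0333)/(2πk) = 0.2392/(2π·12.1) = 0.003147 m·K/W
  R'_calcium silicate = ln(0.0560/0.0423)/(2πk) = 0.2806/(2π·0.0492) = 0.9076 m·K/W
  R'_conv,out = 1/(2πr h) = 1/(2π·0.0560·11.2) = 0.2538 m·K/W
ΣR = 0.003147 + 0.9076 + 0.2538 = 1.165 m·K/W
Q' = ΔT/ΣR = (146 °C − 21.9 °C)/1.165 = 107 W/m

Q' = 107 W/m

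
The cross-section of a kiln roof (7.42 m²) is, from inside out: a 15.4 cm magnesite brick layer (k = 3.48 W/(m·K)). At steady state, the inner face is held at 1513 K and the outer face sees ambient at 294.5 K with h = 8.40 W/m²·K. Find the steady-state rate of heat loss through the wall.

Series thermal resistances, inner to outer:
  R_magnesite brick = L/(kA) = 0.154/(3.48·7.42) = 0.005964 K/W
  R_conv,out = 1/(hA) = 1/(8.40·7.42) = 0.01604 K/W
ΣR = 0.005964 + 0.01604 = 0.02200 K/W
Q = ΔT/ΣR = (1513 K − 294.5 K)/0.02200 = 55400 W

Q = 55.4 kW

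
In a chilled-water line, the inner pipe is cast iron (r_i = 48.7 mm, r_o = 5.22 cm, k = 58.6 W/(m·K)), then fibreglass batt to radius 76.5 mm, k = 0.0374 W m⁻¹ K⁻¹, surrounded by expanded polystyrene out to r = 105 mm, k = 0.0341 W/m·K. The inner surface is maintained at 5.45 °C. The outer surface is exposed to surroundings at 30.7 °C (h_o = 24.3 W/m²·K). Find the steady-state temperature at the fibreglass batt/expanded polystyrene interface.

T = 18.4 °C

Treat each layer as a resistance in series:
  R'_cast iron = ln(0.0522/0.0487)/(2πk) = 0.06940/(2π·58.6) = 1.885×10^-4 m·K/W
  R'_fibreglass batt = ln(0.0765/0.0522)/(2πk) = 0.3822/(2π·0.0374) = 1.626 m·K/W
  R'_expanded polystyrene = ln(0.105/0.0765)/(2πk) = 0.3167/(2π·0.0341) = 1.478 m·K/W
  R'_conv,out = 1/(2πr h) = 1/(2π·0.105·24.3) = 0.06238 m·K/W
ΣR = 1.885×10^-4 + 1.626 + 1.478 + 0.06238 = 3.167 m·K/W
Q' = ΔT/ΣR = (5.45 °C − 30.7 °C)/3.167 = -7.973 W/m
From the inner boundary to the fibreglass batt/expanded polystyrene interface, ΣR_partial = 1.626 m·K/W.
T_interface = T_in − Q'·ΣR_partial = 5.45 °C − (-7.973)(1.626) = 18.4 °C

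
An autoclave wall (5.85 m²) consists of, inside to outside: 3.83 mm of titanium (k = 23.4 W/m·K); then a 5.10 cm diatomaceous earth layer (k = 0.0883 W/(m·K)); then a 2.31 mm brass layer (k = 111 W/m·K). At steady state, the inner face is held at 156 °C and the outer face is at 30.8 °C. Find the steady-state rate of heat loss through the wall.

Series thermal resistances, inner to outer:
  R_titanium = L/(kA) = 0.00383/(23.4·5.85) = 2.798×10^-5 K/W
  R_diatomaceous earth = L/(kA) = 0.0510/(0.0883·5.85) = 0.09873 K/W
  R_brass = L/(kA) = 0.00231/(111·5.85) = 3.557×10^-6 K/W
ΣR = 2.798×10^-5 + 0.09873 + 3.557×10^-6 = 0.09876 K/W
Q = ΔT/ΣR = (156 °C − 30.8 °C)/0.09876 = 1270 W

Q = 1270 W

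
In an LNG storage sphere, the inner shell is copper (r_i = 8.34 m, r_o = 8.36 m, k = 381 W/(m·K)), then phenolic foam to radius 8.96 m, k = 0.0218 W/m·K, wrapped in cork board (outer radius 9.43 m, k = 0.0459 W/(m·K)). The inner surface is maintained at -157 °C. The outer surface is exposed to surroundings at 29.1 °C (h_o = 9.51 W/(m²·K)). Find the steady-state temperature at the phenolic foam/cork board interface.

Series thermal resistances, inner to outer:
  R_copper = (1/8.34 − 1/8.36)/(4πk) = 2.869×10^-4/(4π·381) = 5.991×10^-8 K/W
  R_phenolic foam = (1/8.36 − 1/8.96)/(4πk) = 0.008010/(4π·0.0218) = 0.02924 K/W
  R_cork board = (1/8.96 − 1/9.43)/(4πk) = 0.005563/(4π·0.0459) = 0.009644 K/W
  R_conv,out = 1/(4πr²h) = 1/(4π·9.43²·9.51) = 9.410×10^-5 K/W
ΣR = 5.991×10^-8 + 0.02924 + 0.009644 + 9.410×10^-5 = 0.03898 K/W
Q = ΔT/ΣR = (-157 °C − 29.1 °C)/0.03898 = -4774 W
From the inner boundary to the phenolic foam/cork board interface, ΣR_partial = 0.02924 K/W.
T_interface = T_in − Q·ΣR_partial = -157 °C − (-4774)(0.02924) = -17.4 °C

T = -17.4 °C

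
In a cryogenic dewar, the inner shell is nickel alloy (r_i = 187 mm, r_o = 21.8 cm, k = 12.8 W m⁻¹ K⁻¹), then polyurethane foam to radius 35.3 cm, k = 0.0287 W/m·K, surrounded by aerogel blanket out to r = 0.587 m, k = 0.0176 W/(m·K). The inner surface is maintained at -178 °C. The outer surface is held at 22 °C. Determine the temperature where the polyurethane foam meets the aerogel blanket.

T = -80.4 °C

Resistance network (inner→outer):
  R_nickel alloy = (1/0.187 − 1/0.218)/(4πk) = 0.7604/(4π·12.8) = 0.004728 K/W
  R_polyurethane foam = (1/0.218 − 1/0.353)/(4πk) = 1.754/(4π·0.0287) = 4.864 K/W
  R_aerogel blanket = (1/0.353 − 1/0.587)/(4πk) = 1.129/(4π·0.0176) = 5.106 K/W
ΣR = 0.004728 + 4.864 + 5.106 = 9.975 K/W
Q = ΔT/ΣR = (-178 °C − 22 °C)/9.975 = -20.05 W
From the inner boundary to the polyurethane foam/aerogel blanket interface, ΣR_partial = 4.869 K/W.
T_interface = T_in − Q·ΣR_partial = -178 °C − (-20.05)(4.869) = -80.4 °C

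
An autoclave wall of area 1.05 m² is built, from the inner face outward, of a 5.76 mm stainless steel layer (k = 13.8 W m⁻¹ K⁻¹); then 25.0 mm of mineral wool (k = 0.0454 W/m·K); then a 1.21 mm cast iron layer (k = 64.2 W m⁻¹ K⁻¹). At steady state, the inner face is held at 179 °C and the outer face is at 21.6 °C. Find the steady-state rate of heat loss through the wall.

Series thermal resistances, inner to outer:
  R_stainless steel = L/(kA) = 0.00576/(13.8·1.05) = 3.975×10^-4 K/W
  R_mineral wool = L/(kA) = 0.0250/(0.0454·1.05) = 0.5244 K/W
  R_cast iron = L/(kA) = 0.00121/(64.2·1.05) = 1.795×10^-5 K/W
ΣR = 3.975×10^-4 + 0.5244 + 1.795×10^-5 = 0.5248 K/W
Q = ΔT/ΣR = (179 °C − 21.6 °C)/0.5248 = 300 W

Q = 300 W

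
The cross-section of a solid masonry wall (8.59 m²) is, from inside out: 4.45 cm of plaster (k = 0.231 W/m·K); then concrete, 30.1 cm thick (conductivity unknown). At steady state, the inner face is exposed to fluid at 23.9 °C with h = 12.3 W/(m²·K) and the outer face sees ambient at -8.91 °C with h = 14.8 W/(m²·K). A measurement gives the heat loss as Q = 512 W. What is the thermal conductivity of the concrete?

k = 1.44 W/m·K

ΣR = ΔT/Q = |23.9 − -8.91|/512 = 0.06408 K/W
Known resistances:
  R_conv,in = 1/(hA) = 1/(12.3·8.59) = 0.009465 K/W
  R_plaster = L/(kA) = 0.0445/(0.231·8.59) = 0.02243 K/W
  R_conv,out = 1/(hA) = 1/(14.8·8.59) = 0.007866 K/W
R_concrete = ΣR − ΣR_known = 0.06408 − 0.03976 = 0.02432 K/W
L/(kA) = 0.02432 ⇒ k = 0.301/(0.02432·8.59) = 1.44 W/m·K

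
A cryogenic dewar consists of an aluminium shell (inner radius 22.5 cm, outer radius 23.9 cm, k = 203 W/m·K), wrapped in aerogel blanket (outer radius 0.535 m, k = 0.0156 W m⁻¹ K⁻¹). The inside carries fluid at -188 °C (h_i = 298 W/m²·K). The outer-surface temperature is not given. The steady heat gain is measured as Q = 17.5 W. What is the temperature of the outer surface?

Sum the resistances:
  R_conv,in = 1/(4πr²h) = 1/(4π·0.225²·298) = 0.005275 K/W
  R_aluminium = (1/0.225 − 1/0.239)/(4πk) = 0.2603/(4π·203) = 1.021×10^-4 K/W
  R_aerogel blanket = (1/0.239 − 1/0.535)/(4πk) = 2.315/(4π·0.0156) = 11.81 K/W
ΣR = 11.81 K/W
ΔT = Q·ΣR = 17.5 × 11.81 = 206.7 K
Heat flows inward, so T_out = T_in + ΔT = -188 + 206.7 = 18.7 °C

T_out = 18.7 °C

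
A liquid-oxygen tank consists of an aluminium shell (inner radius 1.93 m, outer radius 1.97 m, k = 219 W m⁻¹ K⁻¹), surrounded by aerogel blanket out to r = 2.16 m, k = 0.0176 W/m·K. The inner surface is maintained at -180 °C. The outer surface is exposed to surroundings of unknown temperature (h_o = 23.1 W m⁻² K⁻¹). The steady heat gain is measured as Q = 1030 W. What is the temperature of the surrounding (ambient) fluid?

Series resistances:
  R_aluminium = (1/1.93 − 1/1.97)/(4πk) = 0.01052/(4π·219) = 3.823×10^-6 K/W
  R_aerogel blanket = (1/1.97 − 1/2.16)/(4πk) = 0.04465/(4π·0.0176) = 0.2019 K/W
  R_conv,out = 1/(4πr²h) = 1/(4π·2.16²·23.1) = 7.384×10^-4 K/W
ΣR = 0.2026 K/W
ΔT = Q·ΣR = 1030 × 0.2026 = 208.7 K
Heat flows inward, so T_out = T_in + ΔT = -180 + 208.7 = 28.7 °C

T_out = 28.7 °C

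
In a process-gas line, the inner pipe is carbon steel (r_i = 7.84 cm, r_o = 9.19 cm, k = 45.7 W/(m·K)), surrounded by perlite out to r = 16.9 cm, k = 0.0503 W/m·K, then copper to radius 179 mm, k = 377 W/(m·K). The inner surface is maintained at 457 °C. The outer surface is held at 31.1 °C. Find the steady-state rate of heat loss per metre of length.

Treat each layer as a resistance in series:
  R'_carbon steel = ln(0.0919/0.0784)/(2πk) = 0.1589/(2π·45.7) = 5.533×10^-4 m·K/W
  R'_perlite = ln(0.169/0.0919)/(2πk) = 0.6092/(2π·0.0503) = 1.928 m·K/W
  R'_copper = ln(0.179/0.169)/(2πk) = 0.05749/(2π·377) = 2.427×10^-5 m·K/W
ΣR = 5.533×10^-4 + 1.928 + 2.427×10^-5 = 1.929 m·K/W
Q' = ΔT/ΣR = (457 °C − 31.1 °C)/1.929 = 221 W/m

Q' = 221 W/m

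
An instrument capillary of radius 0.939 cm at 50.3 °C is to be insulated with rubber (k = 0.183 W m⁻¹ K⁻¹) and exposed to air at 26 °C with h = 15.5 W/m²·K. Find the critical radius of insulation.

r_cr = 1.18 cm

For a cylinder, r_cr = k_ins/h = 0.183/15.5 = 0.0118 m = 1.18 cm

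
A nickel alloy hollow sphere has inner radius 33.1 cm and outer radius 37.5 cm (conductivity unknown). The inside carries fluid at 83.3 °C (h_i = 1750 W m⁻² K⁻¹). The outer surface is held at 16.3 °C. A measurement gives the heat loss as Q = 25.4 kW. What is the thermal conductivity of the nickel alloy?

ΣR = ΔT/Q = |83.3 − 16.3|/25400 = 0.002638 K/W
Known resistances:
  R_conv,in = 1/(4πr²h) = 1/(4π·0.331²·1750) = 4.150×10^-4 K/W
R_nickel alloy = ΣR − ΣR_known = 0.002638 − 4.150×10^-4 = 0.002223 K/W
(1/r₁−1/r₂)/(4πk) = 0.002223 ⇒ k = 0.3545/(4π·0.002223) = 12.7 W/m·K

k = 12.7 W/m·K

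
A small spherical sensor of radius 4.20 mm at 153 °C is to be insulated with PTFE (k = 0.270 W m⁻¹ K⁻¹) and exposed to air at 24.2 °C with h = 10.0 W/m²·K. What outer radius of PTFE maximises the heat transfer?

r_cr = 5.40 cm

For a sphere, r_cr = 2k_ins/h = 2·0.270/10.0 = 0.0540 m = 5.40 cm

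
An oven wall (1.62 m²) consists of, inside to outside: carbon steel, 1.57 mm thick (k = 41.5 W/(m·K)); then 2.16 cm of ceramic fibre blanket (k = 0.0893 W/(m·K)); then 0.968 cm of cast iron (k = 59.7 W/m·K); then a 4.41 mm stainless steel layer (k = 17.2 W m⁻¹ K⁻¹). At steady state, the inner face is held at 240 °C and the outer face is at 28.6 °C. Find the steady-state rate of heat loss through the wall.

Q = 1410 W

Resistance network (inner→outer):
  R_carbon steel = L/(kA) = 0.00157/(41.5·1.62) = 2.335×10^-5 K/W
  R_ceramic fibre blanket = L/(kA) = 0.0216/(0.0893·1.62) = 0.1493 K/W
  R_cast iron = L/(kA) = 0.00968/(59.7·1.62) = 1.001×10^-4 K/W
  R_stainless steel = L/(kA) = 0.00441/(17.2·1.62) = 1.583×10^-4 K/W
ΣR = 2.335×10^-5 + 0.1493 + 1.001×10^-4 + 1.583×10^-4 = 0.1496 K/W
Q = ΔT/ΣR = (240 °C − 28.6 °C)/0.1496 = 1410 W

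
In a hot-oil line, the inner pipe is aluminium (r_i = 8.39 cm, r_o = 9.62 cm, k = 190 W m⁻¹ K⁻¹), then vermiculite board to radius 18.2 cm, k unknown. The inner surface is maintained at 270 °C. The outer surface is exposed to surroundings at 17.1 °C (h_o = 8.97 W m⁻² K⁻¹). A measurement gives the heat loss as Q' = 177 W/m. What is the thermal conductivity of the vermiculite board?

k = 0.0762 W/m·K

ΣR = ΔT/Q' = |270 − 17.1|/177 = 1.429 m·K/W
Known resistances:
  R'_aluminium = ln(0.0962/0.0839)/(2πk) = 0.1368/(2π·190) = 1.146×10^-4 m·K/W
  R'_conv,out = 1/(2πr h) = 1/(2π·0.182·8.97) = 0.09749 m·K/W
R_vermiculite board = ΣR − ΣR_known = 1.429 − 0.09760 = 1.331 m·K/W
ln(r₂/r₁)/(2πk) = 1.331 ⇒ k = 0.6376/(2π·1.331) = 0.0762 W/m·K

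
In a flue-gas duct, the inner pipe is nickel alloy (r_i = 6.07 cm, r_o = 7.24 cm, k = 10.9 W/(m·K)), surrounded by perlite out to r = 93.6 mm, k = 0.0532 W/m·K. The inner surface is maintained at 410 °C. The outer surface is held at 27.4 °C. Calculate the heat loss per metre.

Q' = 496 W/m

Series thermal resistances, inner to outer:
  R'_nickel alloy = ln(0.0724/0.0607)/(2πk) = 0.1763/(2π·10.9) = 0.002574 m·K/W
  R'_perlite = ln(0.0936/0.0724)/(2πk) = 0.2568/(2π·0.0532) = 0.7683 m·K/W
ΣR = 0.002574 + 0.7683 = 0.7709 m·K/W
Q' = ΔT/ΣR = (410 °C − 27.4 °C)/0.7709 = 496 W/m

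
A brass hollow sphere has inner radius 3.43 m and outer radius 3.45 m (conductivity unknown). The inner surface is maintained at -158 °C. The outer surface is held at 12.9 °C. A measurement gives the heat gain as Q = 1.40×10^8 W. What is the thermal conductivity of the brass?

ΣR = ΔT/Q = |-158 − 12.9|/1.40×10^8 = 1.221×10^-6 K/W
(1/r₁−1/r₂)/(4πk) = 1.221×10^-6 ⇒ k = 0.001690/(4π·1.221×10^-6) = 110 W/m·K

k = 110 W/m·K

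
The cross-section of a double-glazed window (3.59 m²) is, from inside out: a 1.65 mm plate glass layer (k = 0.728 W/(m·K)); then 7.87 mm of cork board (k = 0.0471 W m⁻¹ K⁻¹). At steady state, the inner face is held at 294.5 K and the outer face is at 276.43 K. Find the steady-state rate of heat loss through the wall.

Resistance network (inner→outer):
  R_plate glass = L/(kA) = 0.00165/(0.728·3.59) = 6.313×10^-4 K/W
  R_cork board = L/(kA) = 0.00787/(0.0471·3.59) = 0.04654 K/W
ΣR = 6.313×10^-4 + 0.04654 = 0.04717 K/W
Q = ΔT/ΣR = (294.5 K − 276.43 K)/0.04717 = 383 W

Q = 383 W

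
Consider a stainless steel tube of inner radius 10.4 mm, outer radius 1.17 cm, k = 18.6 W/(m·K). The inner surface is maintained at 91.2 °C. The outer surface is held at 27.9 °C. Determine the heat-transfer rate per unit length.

Q' = 62.8 kW/m

Q' = 2πk·ΔT/ln(r₂/r₁) = 2π × 18.6 × 63.3 / ln(0.0117/0.0104) = 62800 W/m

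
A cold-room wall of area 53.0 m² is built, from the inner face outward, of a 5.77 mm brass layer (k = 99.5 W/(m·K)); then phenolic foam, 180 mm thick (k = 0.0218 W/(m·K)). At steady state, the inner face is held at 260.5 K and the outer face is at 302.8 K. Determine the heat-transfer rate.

Resistance network (inner→outer):
  R_brass = L/(kA) = 0.00577/(99.5·53.0) = 1.094×10^-6 K/W
  R_phenolic foam = L/(kA) = 0.180/(0.0218·53.0) = 0.1558 K/W
ΣR = 1.094×10^-6 + 0.1558 = 0.1558 K/W
Q = ΔT/ΣR = (260.5 K − 302.8 K)/0.1558 = -272 W
(Negative Q ⇒ heat flows inward; heat gain = 272 W.)

Q = 272 W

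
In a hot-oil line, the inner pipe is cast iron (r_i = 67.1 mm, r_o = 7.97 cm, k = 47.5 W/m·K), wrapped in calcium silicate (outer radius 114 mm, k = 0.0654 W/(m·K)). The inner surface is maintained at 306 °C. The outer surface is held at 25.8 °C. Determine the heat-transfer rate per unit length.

Treat each layer as a resistance in series:
  R'_cast iron = ln(0.0797/0.0671)/(2πk) = 0.1721/(2π·47.5) = 5.766×10^-4 m·K/W
  R'_calcium silicate = ln(0.114/0.0797)/(2πk) = 0.3579/(2π·0.0654) = 0.8710 m·K/W
ΣR = 5.766×10^-4 + 0.8710 = 0.8716 m·K/W
Q' = ΔT/ΣR = (306 °C − 25.8 °C)/0.8716 = 321 W/m

Q' = 321 W/m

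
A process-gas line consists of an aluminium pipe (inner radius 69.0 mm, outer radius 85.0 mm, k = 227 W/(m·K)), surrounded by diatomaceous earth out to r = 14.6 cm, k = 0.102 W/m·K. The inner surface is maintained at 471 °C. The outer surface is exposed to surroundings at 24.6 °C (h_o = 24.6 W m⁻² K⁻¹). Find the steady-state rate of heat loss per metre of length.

Series thermal resistances, inner to outer:
  R'_aluminium = ln(0.0850/0.0690)/(2πk) = 0.2085/(2π·227) = 1.462×10^-4 m·K/W
  R'_diatomaceous earth = ln(0.146/0.0850)/(2πk) = 0.5410/(2π·0.102) = 0.8441 m·K/W
  R'_conv,out = 1/(2πr h) = 1/(2π·0.146·24.6) = 0.04431 m·K/W
ΣR = 1.462×10^-4 + 0.8441 + 0.04431 = 0.8886 m·K/W
Q' = ΔT/ΣR = (471 °C − 24.6 °C)/0.8886 = 502 W/m

Q' = 502 W/m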